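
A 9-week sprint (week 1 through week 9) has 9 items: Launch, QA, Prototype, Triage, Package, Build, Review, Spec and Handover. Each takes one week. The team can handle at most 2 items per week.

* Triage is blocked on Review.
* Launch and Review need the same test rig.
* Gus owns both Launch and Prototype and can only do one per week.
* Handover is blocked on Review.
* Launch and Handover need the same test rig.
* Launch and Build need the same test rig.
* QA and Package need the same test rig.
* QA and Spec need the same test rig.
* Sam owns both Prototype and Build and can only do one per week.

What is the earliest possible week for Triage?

week 2

Precedence pushes Triage to at least week 2.
Triage at week 2 is achievable: Prototype -> week 4, Package -> week 3, Triage -> week 2, Review -> week 1, Build -> week 5, Spec -> week 4, QA -> week 1, Launch -> week 3, Handover -> week 2.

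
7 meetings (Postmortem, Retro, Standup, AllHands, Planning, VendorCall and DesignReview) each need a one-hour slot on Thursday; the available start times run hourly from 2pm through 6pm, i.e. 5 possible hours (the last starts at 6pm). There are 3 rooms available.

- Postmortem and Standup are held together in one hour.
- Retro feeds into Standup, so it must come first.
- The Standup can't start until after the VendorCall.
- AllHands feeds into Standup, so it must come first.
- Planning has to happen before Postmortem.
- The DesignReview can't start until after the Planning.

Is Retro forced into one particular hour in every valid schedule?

Retro can be 2pm (e.g. Standup=4pm; Postmortem=4pm; Retro=2pm; AllHands=2pm; DesignReview=3pm; VendorCall=3pm; Planning=2pm) or 3pm (e.g. VendorCall in 2pm, Standup in 4pm, AllHands in 2pm, Postmortem in 4pm, Planning in 2pm, DesignReview in 3pm, Retro in 3pm).

No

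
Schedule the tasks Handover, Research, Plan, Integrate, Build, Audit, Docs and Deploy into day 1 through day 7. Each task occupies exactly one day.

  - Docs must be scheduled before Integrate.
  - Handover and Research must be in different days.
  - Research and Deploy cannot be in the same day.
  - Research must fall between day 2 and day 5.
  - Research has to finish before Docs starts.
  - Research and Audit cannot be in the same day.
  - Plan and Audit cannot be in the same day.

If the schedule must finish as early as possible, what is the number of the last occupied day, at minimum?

day 4

The precedence chain requires at least 3 distinct days.
Propagating the time windows through the other constraints, Integrate can't land before day 4, so the schedule must run through at least day 4.
4 works (last occupied day: day 4): for example Plan=day 1, Audit=day 3, Research=day 2, Deploy=day 1, Integrate=day 4, Handover=day 1, Build=day 1, Docs=day 3.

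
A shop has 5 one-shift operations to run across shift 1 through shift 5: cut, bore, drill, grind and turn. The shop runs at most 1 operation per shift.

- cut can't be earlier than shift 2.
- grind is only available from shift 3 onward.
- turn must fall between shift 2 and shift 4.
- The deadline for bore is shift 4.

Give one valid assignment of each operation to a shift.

drill in shift 5, cut in shift 4, grind in shift 3, bore in shift 1, turn in shift 2

Checking: cut=shift 4 in [shift 2,shift 5]; bore=shift 1 in [shift 1,shift 4]; grind=shift 3 in [shift 3,shift 5]; turn=shift 2 in [shift 2,shift 4]; max 1 per shift (cap 1).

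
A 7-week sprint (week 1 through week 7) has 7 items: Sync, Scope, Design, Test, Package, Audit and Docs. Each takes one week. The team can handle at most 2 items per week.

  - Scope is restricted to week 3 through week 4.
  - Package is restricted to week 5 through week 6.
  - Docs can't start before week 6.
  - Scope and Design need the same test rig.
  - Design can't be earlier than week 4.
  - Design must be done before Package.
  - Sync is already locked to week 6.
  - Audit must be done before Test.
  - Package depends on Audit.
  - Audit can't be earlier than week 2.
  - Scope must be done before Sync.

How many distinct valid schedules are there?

51

Splitting on Scope: it can be week 3 (41), week 4 (10). Listing each branch's schedules as (Sync, Design, Test, Package, Audit, Docs) by week number:
Scope=week 3: (6,4,3,5,2,6) (6,4,3,5,2,7) (6,4,3,6,2,7) (6,4,4,5,2,6) (6,4,4,5,2,7) (6,4,4,5,3,6) (6,4,4,5,3,7) (6,4,4,6,2,7) (6,4,4,6,3,7) (6,4,5,5,2,6) (6,4,5,5,2,7) (6,4,5,5,3,6) (6,4,5,5,3,7) (6,4,5,5,4,6) (6,4,5,5,4,7) (6,4,5,6,2,7) (6,4,5,6,3,7) (6,4,5,6,4,7) (6,4,6,5,2,7) (6,4,6,5,3,7) (6,4,6,5,4,7) (6,4,7,5,2,6) (6,4,7,5,2,7) (6,4,7,5,3,6) (6,4,7,5,3,7) (6,4,7,5,4,6) (6,4,7,5,4,7) (6,4,7,6,2,7) (6,4,7,6,3,7) (6,4,7,6,4,7) (6,4,7,6,5,7) (6,5,3,6,2,7) (6,5,4,6,2,7) (6,5,4,6,3,7) (6,5,5,6,2,7) (6,5,5,6,3,7) (6,5,5,6,4,7) (6,5,7,6,2,7) (6,5,7,6,3,7) (6,5,7,6,4,7) (6,5,7,6,5,7) — 41.
Scope=week 4: (6,5,3,6,2,7) (6,5,4,6,2,7) (6,5,4,6,3,7) (6,5,5,6,2,7) (6,5,5,6,3,7) (6,5,5,6,4,7) (6,5,7,6,2,7) (6,5,7,6,3,7) (6,5,7,6,4,7) (6,5,7,6,5,7) — 10.
Summing: 41 + 10 = 51.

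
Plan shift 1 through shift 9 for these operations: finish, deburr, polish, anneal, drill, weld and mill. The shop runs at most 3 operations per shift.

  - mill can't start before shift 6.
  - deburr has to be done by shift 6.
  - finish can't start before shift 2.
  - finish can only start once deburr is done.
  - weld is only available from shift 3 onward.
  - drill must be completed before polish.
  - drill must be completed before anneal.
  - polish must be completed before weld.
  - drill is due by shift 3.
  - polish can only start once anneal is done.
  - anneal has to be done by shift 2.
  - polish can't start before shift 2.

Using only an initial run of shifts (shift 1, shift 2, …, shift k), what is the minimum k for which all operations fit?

The precedence chain requires at least 4 distinct shifts.
With at most 3 per shift and 7 operations, at least 3 shifts are needed.
mill can't be placed before shift 6, so the schedule must run through at least shift 6.
6 works (last occupied shift: shift 6): for example finish=shift 2, drill=shift 1, deburr=shift 1, polish=shift 3, mill=shift 6, anneal=shift 2, weld=shift 4.

6 shifts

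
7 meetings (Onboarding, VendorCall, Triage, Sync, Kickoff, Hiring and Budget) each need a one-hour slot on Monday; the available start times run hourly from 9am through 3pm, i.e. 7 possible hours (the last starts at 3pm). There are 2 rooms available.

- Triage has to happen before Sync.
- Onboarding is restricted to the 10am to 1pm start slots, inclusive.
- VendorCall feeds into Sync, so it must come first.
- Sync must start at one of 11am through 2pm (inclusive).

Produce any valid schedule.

Onboarding=10am; Kickoff=10am; Budget=12pm; Triage=9am; Hiring=11am; VendorCall=9am; Sync=11am

Checking: VendorCall(9am) before Sync(11am); Triage(9am) before Sync(11am); Onboarding=10am in [10am,1pm]; Sync=11am in [11am,2pm]; max 2 per hour (cap 2).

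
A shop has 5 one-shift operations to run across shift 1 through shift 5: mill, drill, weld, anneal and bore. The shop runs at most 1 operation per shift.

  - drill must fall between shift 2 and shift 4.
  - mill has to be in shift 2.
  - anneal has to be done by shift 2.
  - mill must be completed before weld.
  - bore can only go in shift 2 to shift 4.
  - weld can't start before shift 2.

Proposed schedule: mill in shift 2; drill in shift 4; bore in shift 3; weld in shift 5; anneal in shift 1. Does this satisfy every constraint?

Yes, all constraints hold

bore can only go in shift 2 to shift 4 — holds.
drill must fall between shift 2 and shift 4 — holds.
anneal has to be done by shift 2 — holds.
The shop runs at most 1 operation per shift — holds.
mill must be completed before weld — holds.
mill has to be in shift 2 — holds.
weld can't start before shift 2 — holds.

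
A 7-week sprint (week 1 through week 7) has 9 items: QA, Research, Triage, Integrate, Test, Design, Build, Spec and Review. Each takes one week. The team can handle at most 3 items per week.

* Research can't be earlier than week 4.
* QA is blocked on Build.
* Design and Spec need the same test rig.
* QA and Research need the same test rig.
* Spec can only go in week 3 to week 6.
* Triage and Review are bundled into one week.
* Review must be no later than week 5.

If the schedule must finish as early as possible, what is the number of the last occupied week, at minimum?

The precedence chain requires at least 2 distinct weeks.
With at most 3 per week and 9 tasks, at least 3 weeks are needed.
Research can't be placed before week 4, so the schedule must run through at least week 4.
4 works (last occupied week: week 4): for example Triage=week 1, Spec=week 3, QA=week 2, Build=week 1, Design=week 4, Review=week 1, Integrate=week 2, Research=week 4, Test=week 2.

4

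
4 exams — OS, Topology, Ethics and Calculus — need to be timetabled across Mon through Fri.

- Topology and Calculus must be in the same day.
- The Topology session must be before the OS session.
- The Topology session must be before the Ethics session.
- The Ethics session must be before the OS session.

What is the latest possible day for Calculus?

Wed

Calculus must be in the same day as Topology, which can't be after Wed, so Calculus is at most Wed.
Calculus at Wed is achievable: Ethics=Thu; OS=Fri; Topology=Wed; Calculus=Wed.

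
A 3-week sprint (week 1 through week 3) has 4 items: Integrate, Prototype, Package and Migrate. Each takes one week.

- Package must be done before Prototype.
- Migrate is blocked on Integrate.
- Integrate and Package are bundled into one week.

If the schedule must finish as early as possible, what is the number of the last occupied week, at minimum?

2

The precedence chain requires at least 2 distinct weeks.
2 works (last occupied week: week 2): for example Migrate in week 2; Integrate in week 1; Package in week 1; Prototype in week 2.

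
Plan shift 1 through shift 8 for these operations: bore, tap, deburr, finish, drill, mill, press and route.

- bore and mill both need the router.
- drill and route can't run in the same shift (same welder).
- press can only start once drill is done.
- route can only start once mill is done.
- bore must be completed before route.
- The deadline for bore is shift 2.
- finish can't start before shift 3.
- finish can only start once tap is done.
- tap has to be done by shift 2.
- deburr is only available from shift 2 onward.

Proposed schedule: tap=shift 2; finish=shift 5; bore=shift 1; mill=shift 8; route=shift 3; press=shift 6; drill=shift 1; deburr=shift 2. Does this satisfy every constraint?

route can only start once mill is done — violated.
finish can't start before shift 3 — holds.
finish can only start once tap is done — holds.
tap has to be done by shift 2 — holds.
deburr is only available from shift 2 onward — holds.
press can only start once drill is done — holds.
bore must be completed before route — holds.
bore and mill both need the router — holds.
The deadline for bore is shift 2 — holds.
drill and route can't run in the same shift (same welder) — holds.

No. route can only start once mill is done is not satisfied.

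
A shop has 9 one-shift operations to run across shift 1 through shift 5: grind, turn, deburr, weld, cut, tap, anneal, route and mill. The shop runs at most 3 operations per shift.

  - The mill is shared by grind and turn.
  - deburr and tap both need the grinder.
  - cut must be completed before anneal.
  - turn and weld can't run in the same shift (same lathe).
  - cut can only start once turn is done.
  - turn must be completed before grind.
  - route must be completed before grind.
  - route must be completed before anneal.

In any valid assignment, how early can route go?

Downstream work caps route at shift 4.
route at shift 1 is achievable: tap=shift 3, weld=shift 2, deburr=shift 1, route=shift 1, mill=shift 3, turn=shift 1, grind=shift 2, cut=shift 2, anneal=shift 3.

shift 1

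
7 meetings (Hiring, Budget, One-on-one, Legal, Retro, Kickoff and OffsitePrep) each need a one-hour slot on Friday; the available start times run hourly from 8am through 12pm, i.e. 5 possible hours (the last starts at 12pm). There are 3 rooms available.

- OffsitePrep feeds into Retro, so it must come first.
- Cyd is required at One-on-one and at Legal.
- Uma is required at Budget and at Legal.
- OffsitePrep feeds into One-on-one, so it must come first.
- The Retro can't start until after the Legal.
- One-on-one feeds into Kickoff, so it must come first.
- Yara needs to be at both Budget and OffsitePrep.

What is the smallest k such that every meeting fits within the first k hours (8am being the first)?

3 hours

The precedence chain requires at least 3 distinct hours.
With at most 3 per hour and 7 meetings, at least 3 hours are needed.
3 works (last occupied hour: 10am): for example OffsitePrep=8am, Kickoff=10am, Hiring=8am, Budget=9am, One-on-one=9am, Legal=8am, Retro=9am.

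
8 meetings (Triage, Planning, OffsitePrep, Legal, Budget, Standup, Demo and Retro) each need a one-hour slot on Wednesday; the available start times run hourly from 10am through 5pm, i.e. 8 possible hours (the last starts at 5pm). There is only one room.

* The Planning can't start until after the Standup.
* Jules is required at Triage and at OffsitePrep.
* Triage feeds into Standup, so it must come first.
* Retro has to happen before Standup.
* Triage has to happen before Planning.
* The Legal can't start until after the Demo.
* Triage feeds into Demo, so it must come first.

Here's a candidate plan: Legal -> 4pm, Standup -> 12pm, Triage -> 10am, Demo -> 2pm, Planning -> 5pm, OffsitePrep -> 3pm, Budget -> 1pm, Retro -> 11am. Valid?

There is only one room — holds.
Triage has to happen before Planning — holds.
The Legal can't start until after the Demo — holds.
Triage feeds into Standup, so it must come first — holds.
Retro has to happen before Standup — holds.
Jules is required at Triage and at OffsitePrep — holds.
The Planning can't start until after the Standup — holds.
Triage feeds into Demo, so it must come first — holds.

Yes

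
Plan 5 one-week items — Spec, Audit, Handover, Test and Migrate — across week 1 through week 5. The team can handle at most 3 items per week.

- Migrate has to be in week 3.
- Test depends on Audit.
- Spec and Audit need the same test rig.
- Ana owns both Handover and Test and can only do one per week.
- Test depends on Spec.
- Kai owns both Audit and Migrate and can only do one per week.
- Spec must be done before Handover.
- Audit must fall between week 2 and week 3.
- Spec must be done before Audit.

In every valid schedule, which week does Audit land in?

week 2

Audit's window is week 2–week 3.
Migrate is fixed at week 3, and Audit can't share a week with Migrate.
So Audit must be week 2.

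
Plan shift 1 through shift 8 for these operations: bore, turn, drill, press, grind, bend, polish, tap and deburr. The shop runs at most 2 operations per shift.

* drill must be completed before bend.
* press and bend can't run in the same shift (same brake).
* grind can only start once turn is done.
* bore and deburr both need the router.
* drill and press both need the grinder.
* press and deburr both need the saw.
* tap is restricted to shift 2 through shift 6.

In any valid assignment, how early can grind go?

shift 2

Precedence pushes grind to at least shift 2.
grind at shift 2 is achievable: press -> shift 4, deburr -> shift 5, polish -> shift 4, drill -> shift 1, turn -> shift 1, tap -> shift 2, bore -> shift 3, grind -> shift 2, bend -> shift 3.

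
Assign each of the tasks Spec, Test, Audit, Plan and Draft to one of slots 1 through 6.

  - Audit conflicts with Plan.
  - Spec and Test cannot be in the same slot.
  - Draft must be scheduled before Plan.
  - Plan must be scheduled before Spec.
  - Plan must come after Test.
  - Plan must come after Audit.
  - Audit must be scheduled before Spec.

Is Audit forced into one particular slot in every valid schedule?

No

Audit can be 1 (e.g. Audit -> 1; Draft -> 1; Test -> 1; Plan -> 2; Spec -> 3) or 2 (e.g. Draft -> 1; Spec -> 4; Audit -> 2; Test -> 1; Plan -> 3).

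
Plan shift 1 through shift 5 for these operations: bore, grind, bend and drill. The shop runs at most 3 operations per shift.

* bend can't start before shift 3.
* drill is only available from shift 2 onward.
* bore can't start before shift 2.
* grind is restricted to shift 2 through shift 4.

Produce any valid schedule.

drill in shift 2; bore in shift 2; grind in shift 2; bend in shift 3

Checking: bore=shift 2 in [shift 2,shift 5]; drill=shift 2 in [shift 2,shift 5]; grind=shift 2 in [shift 2,shift 4]; bend=shift 3 in [shift 3,shift 5]; max 3 per shift (cap 3).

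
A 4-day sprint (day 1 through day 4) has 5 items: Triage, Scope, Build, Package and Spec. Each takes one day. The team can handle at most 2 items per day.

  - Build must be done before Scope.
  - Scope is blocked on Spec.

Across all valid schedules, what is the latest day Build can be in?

Downstream work caps Build at day 3.
Build at day 3 is achievable: Triage in day 1; Package in day 2; Build in day 3; Spec in day 1; Scope in day 4.

day 3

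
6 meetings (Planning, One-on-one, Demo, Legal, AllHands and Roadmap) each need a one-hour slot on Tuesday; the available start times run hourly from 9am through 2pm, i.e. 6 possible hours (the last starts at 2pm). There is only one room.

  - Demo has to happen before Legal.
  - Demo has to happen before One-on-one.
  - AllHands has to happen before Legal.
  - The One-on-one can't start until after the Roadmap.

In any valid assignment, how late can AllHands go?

Downstream work caps AllHands at 1pm.
AllHands at 1pm is achievable: Demo -> 9am; One-on-one -> 11am; AllHands -> 1pm; Planning -> 12pm; Legal -> 2pm; Roadmap -> 10am.

1pm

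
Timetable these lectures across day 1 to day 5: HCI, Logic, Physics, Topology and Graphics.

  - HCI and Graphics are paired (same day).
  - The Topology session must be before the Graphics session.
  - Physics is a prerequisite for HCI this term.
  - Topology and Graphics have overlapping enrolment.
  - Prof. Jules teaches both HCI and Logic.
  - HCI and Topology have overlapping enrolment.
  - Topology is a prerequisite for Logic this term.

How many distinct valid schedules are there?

55

Splitting on HCI: it can be day 2 (3), day 3 (10), day 4 (18), day 5 (24). Listing each branch's schedules as (Logic, Physics, Topology, Graphics) by day number:
HCI=day 2: (3,1,1,2) (4,1,1,2) (5,1,1,2) — 3.
HCI=day 3: (2,1,1,3) (2,2,1,3) (4,1,1,3) (4,1,2,3) (4,2,1,3) (4,2,2,3) (5,1,1,3) (5,1,2,3) (5,2,1,3) (5,2,2,3) — 10.
HCI=day 4: (2,1,1,4) (2,2,1,4) (2,3,1,4) (3,1,1,4) (3,1,2,4) (3,2,1,4) (3,2,2,4) (3,3,1,4) (3,3,2,4) (5,1,1,4) (5,1,2,4) (5,1,3,4) (5,2,1,4) (5,2,2,4) (5,2,3,4) (5,3,1,4) (5,3,2,4) (5,3,3,4) — 18.
HCI=day 5: (2,1,1,5) (2,2,1,5) (2,3,1,5) (2,4,1,5) (3,1,1,5) (3,1,2,5) (3,2,1,5) (3,2,2,5) (3,3,1,5) (3,3,2,5) (3,4,1,5) (3,4,2,5) (4,1,1,5) (4,1,2,5) (4,1,3,5) (4,2,1,5) (4,2,2,5) (4,2,3,5) (4,3,1,5) (4,3,2,5) (4,3,3,5) (4,4,1,5) (4,4,2,5) (4,4,3,5) — 24.
Summing: 3 + 10 + 18 + 24 = 55.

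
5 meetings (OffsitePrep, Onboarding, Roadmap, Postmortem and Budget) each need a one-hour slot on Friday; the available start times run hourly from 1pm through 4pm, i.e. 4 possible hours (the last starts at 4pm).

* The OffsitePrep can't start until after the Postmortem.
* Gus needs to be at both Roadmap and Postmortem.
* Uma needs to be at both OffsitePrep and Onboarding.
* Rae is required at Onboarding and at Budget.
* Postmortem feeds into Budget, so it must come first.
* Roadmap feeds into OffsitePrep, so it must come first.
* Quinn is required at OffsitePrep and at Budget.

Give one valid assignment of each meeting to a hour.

Onboarding -> 1pm, Budget -> 2pm, OffsitePrep -> 3pm, Roadmap -> 2pm, Postmortem -> 1pm

Checking: Roadmap(2pm) before OffsitePrep(3pm); Postmortem(1pm) before OffsitePrep(3pm); Postmortem(1pm) before Budget(2pm); OffsitePrep(3pm) != Budget(2pm); OffsitePrep(3pm) != Onboarding(1pm); Roadmap(2pm) != Postmortem(1pm); Onboarding(1pm) != Budget(2pm).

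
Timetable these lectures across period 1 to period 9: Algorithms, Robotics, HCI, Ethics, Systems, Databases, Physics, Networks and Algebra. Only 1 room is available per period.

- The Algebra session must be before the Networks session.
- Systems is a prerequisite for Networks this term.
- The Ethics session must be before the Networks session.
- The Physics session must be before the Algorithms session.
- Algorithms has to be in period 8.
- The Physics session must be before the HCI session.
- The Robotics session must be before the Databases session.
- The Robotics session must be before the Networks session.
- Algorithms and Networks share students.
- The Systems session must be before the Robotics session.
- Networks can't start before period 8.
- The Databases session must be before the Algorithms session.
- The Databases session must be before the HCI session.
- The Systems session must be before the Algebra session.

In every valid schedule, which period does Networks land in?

period 9

Networks's window is period 8–period 9.
Algorithms is fixed at period 8, and Networks can't share a period with Algorithms.
So Networks must be period 9.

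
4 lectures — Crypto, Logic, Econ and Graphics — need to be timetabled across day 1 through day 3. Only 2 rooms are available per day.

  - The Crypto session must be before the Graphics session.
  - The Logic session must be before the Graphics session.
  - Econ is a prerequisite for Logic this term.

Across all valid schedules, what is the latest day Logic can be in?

Precedence pushes Logic to at least day 2; downstream work caps Logic at day 2.
Logic at day 2 is achievable: Crypto -> day 1; Graphics -> day 3; Econ -> day 1; Logic -> day 2.

day 2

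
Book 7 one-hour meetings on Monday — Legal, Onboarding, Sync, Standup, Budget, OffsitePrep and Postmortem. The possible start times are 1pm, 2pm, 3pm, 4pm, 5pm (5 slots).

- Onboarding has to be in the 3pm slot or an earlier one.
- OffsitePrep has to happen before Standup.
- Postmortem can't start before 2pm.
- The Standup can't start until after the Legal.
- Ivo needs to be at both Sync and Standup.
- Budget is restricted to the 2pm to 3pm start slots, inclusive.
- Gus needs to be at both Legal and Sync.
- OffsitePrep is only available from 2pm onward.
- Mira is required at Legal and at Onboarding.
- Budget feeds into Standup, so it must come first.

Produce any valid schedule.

Postmortem=2pm, Legal=2pm, Onboarding=1pm, Budget=2pm, Standup=3pm, OffsitePrep=2pm, Sync=1pm

Checking: Budget(2pm) before Standup(3pm); OffsitePrep(2pm) before Standup(3pm); Legal(2pm) before Standup(3pm); Legal(2pm) != Onboarding(1pm); Legal(2pm) != Sync(1pm); Sync(1pm) != Standup(3pm); Budget=2pm in [2pm,3pm]; OffsitePrep=2pm in [2pm,5pm]; Postmortem=2pm in [2pm,5pm]; Onboarding=1pm in [1pm,3pm].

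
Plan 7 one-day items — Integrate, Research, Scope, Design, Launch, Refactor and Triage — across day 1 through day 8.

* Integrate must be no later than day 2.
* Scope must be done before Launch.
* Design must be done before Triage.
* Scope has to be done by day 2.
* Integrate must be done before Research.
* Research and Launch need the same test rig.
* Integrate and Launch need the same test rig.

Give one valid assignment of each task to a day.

Triage in day 2, Launch in day 3, Research in day 2, Refactor in day 1, Design in day 1, Scope in day 1, Integrate in day 1

Checking: Scope(day 1) before Launch(day 3); Integrate(day 1) before Research(day 2); Design(day 1) before Triage(day 2); Integrate(day 1) != Launch(day 3); Research(day 2) != Launch(day 3); Scope=day 1 in [day 1,day 2]; Integrate=day 1 in [day 1,day 2].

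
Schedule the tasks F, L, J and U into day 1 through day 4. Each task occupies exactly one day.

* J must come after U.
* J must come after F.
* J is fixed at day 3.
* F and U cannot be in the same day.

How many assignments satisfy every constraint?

8

Splitting on F: it can be day 1 (4), day 2 (4). Listing each branch's schedules as (L, J, U) by day number:
F=day 1: (1,3,2) (2,3,2) (3,3,2) (4,3,2) — 4.
F=day 2: (1,3,1) (2,3,1) (3,3,1) (4,3,1) — 4.
Summing: 4 + 4 = 8.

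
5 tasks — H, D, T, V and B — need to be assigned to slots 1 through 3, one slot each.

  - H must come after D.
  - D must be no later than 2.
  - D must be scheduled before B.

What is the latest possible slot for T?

3

T at 3 is achievable: V in 1, H in 2, T in 3, B in 2, D in 1.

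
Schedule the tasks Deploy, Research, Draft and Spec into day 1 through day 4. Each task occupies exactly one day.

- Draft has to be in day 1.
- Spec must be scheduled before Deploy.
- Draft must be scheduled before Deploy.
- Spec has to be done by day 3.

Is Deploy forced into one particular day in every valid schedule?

Deploy can be day 2 (e.g. Research -> day 1, Spec -> day 1, Deploy -> day 2, Draft -> day 1) or day 3 (e.g. Deploy -> day 3, Draft -> day 1, Research -> day 1, Spec -> day 1).

No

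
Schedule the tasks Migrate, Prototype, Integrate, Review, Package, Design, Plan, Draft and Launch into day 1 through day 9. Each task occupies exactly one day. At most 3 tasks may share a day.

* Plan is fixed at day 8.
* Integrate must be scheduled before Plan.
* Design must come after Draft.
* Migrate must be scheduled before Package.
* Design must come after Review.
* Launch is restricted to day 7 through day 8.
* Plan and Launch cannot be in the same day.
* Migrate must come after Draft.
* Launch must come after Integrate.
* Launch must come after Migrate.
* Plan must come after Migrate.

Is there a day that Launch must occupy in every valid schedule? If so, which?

Launch's window is day 7–day 8.
Plan is fixed at day 8, and Launch can't share a day with Plan.
So Launch must be day 7.

day 7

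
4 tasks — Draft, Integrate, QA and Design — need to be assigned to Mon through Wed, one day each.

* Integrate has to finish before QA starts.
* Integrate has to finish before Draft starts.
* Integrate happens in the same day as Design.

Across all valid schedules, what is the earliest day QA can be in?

Tue

Precedence pushes QA to at least Tue.
QA at Tue is achievable: Design=Mon, Integrate=Mon, Draft=Tue, QA=Tue.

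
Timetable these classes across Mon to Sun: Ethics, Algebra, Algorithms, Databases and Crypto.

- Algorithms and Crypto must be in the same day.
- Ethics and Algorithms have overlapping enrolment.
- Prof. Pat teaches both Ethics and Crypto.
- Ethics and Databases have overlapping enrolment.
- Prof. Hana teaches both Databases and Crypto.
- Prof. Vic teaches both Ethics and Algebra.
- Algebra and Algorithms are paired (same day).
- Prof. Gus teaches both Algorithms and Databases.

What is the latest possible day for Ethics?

Ethics at Sun is achievable: Databases=Tue, Algorithms=Mon, Algebra=Mon, Ethics=Sun, Crypto=Mon.

Sun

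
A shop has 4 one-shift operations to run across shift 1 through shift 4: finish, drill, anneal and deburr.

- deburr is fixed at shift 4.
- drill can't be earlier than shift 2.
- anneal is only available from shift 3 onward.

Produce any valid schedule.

deburr=shift 4; finish=shift 1; anneal=shift 3; drill=shift 2

Checking: drill=shift 2 in [shift 2,shift 4]; deburr=shift 4 in [shift 4,shift 4]; anneal=shift 3 in [shift 3,shift 4].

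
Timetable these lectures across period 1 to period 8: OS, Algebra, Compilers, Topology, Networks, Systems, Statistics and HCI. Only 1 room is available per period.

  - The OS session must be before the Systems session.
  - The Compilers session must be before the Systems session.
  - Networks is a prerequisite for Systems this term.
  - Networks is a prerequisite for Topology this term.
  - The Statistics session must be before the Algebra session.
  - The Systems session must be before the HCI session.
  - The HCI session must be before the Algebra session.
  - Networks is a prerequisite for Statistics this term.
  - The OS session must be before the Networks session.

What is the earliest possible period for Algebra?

period 7

Precedence pushes Algebra to at least period 5.
Algebra at period 7 is achievable: Networks in period 2, OS in period 1, Compilers in period 3, Statistics in period 5, Algebra in period 7, HCI in period 6, Systems in period 4, Topology in period 8.
Nothing earlier works — the capacity limit rule out every period before period 7.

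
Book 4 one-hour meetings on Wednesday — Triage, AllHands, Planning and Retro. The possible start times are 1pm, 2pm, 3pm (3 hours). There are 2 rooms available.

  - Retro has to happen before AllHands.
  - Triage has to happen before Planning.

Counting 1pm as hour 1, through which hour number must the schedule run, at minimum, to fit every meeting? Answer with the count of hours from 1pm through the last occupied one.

2

The precedence chain requires at least 2 distinct hours.
With at most 2 per hour and 4 meetings, at least 2 hours are needed.
2 works (last occupied hour: 2pm): for example Retro=1pm; Planning=2pm; Triage=1pm; AllHands=2pm.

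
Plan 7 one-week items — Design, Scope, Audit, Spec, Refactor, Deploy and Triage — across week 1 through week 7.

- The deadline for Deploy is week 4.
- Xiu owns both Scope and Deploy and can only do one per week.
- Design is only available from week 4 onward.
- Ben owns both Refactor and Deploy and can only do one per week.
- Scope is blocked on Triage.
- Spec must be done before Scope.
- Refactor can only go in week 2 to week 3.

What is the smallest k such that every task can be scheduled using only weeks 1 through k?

The precedence chain requires at least 2 distinct weeks.
Design can't be placed before week 4, so the schedule must run through at least week 4.
4 works (last occupied week: week 4): for example Scope in week 2; Deploy in week 1; Refactor in week 2; Design in week 4; Spec in week 1; Audit in week 1; Triage in week 1.

4 weeks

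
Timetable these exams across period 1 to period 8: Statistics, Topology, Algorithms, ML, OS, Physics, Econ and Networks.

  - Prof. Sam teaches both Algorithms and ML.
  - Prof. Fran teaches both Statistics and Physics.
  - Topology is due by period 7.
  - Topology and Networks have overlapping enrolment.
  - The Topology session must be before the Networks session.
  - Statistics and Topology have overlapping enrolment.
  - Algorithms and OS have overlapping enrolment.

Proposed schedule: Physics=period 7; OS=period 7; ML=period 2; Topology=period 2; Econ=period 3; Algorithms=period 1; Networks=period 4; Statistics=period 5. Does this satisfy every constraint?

Topology is due by period 7 — holds.
Algorithms and OS have overlapping enrolment — holds.
Topology and Networks have overlapping enrolment — holds.
The Topology session must be before the Networks session — holds.
Prof. Sam teaches both Algorithms and ML — holds.
Prof. Fran teaches both Statistics and Physics — holds.
Statistics and Topology have overlapping enrolment — holds.

Yes, all constraints hold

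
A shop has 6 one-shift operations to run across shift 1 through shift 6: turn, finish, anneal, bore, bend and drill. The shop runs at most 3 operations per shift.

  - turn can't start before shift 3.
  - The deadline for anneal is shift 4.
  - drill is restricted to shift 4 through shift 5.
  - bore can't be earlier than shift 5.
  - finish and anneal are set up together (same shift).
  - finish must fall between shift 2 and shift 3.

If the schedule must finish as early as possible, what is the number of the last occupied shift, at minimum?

With at most 3 per shift and 6 operations, at least 2 shifts are needed.
bore can't be placed before shift 5, so the schedule must run through at least shift 5.
5 works (last occupied shift: shift 5): for example bend=shift 1; anneal=shift 2; bore=shift 5; drill=shift 4; finish=shift 2; turn=shift 3.

shift 5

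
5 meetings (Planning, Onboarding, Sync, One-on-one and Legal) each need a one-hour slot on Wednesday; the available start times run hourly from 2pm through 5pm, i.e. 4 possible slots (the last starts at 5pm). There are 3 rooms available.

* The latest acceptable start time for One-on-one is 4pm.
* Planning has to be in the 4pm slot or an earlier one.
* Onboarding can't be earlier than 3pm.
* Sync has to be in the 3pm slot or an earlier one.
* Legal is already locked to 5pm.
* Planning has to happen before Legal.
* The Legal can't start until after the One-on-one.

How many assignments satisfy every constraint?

Splitting on Planning: it can be 2pm (18), 3pm (17), 4pm (18). Listing each branch's schedules as (Onboarding, Sync, One-on-one, Legal):
Planning=2pm: (3pm,2pm,2pm,5pm) (3pm,2pm,3pm,5pm) (3pm,2pm,4pm,5pm) (3pm,3pm,2pm,5pm) (3pm,3pm,3pm,5pm) (3pm,3pm,4pm,5pm) (4pm,2pm,2pm,5pm) (4pm,2pm,3pm,5pm) (4pm,2pm,4pm,5pm) (4pm,3pm,2pm,5pm) (4pm,3pm,3pm,5pm) (4pm,3pm,4pm,5pm) (5pm,2pm,2pm,5pm) (5pm,2pm,3pm,5pm) (5pm,2pm,4pm,5pm) (5pm,3pm,2pm,5pm) (5pm,3pm,3pm,5pm) (5pm,3pm,4pm,5pm) — 18.
Planning=3pm: (3pm,2pm,2pm,5pm) (3pm,2pm,3pm,5pm) (3pm,2pm,4pm,5pm) (3pm,3pm,2pm,5pm) (3pm,3pm,4pm,5pm) (4pm,2pm,2pm,5pm) (4pm,2pm,3pm,5pm) (4pm,2pm,4pm,5pm) (4pm,3pm,2pm,5pm) (4pm,3pm,3pm,5pm) (4pm,3pm,4pm,5pm) (5pm,2pm,2pm,5pm) (5pm,2pm,3pm,5pm) (5pm,2pm,4pm,5pm) (5pm,3pm,2pm,5pm) (5pm,3pm,3pm,5pm) (5pm,3pm,4pm,5pm) — 17.
Planning=4pm: (3pm,2pm,2pm,5pm) (3pm,2pm,3pm,5pm) (3pm,2pm,4pm,5pm) (3pm,3pm,2pm,5pm) (3pm,3pm,3pm,5pm) (3pm,3pm,4pm,5pm) (4pm,2pm,2pm,5pm) (4pm,2pm,3pm,5pm) (4pm,2pm,4pm,5pm) (4pm,3pm,2pm,5pm) (4pm,3pm,3pm,5pm) (4pm,3pm,4pm,5pm) (5pm,2pm,2pm,5pm) (5pm,2pm,3pm,5pm) (5pm,2pm,4pm,5pm) (5pm,3pm,2pm,5pm) (5pm,3pm,3pm,5pm) (5pm,3pm,4pm,5pm) — 18.
Summing: 18 + 17 + 18 = 53.

53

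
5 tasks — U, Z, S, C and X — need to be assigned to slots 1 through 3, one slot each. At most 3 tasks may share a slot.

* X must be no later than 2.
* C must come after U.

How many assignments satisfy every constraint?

50

Splitting on U: it can be 1 (33), 2 (17). Listing each branch's schedules as (Z, S, C, X):
U=1: (1,1,2,2) (1,1,3,2) (1,2,2,1) (1,2,2,2) (1,2,3,1) (1,2,3,2) (1,3,2,1) (1,3,2,2) (1,3,3,1) (1,3,3,2) (2,1,2,1) (2,1,2,2) (2,1,3,1) (2,1,3,2) (2,2,2,1) (2,2,3,1) (2,2,3,2) (2,3,2,1) (2,3,2,2) (2,3,3,1) (2,3,3,2) (3,1,2,1) (3,1,2,2) (3,1,3,1) (3,1,3,2) (3,2,2,1) (3,2,2,2) (3,2,3,1) (3,2,3,2) (3,3,2,1) (3,3,2,2) (3,3,3,1) (3,3,3,2) — 33.
U=2: (1,1,3,1) (1,1,3,2) (1,2,3,1) (1,2,3,2) (1,3,3,1) (1,3,3,2) (2,1,3,1) (2,1,3,2) (2,2,3,1) (2,3,3,1) (2,3,3,2) (3,1,3,1) (3,1,3,2) (3,2,3,1) (3,2,3,2) (3,3,3,1) (3,3,3,2) — 17.
Summing: 33 + 17 = 50.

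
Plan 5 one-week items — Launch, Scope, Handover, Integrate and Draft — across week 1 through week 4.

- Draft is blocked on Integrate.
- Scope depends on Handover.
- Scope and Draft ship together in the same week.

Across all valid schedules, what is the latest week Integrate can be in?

week 3

Downstream work caps Integrate at week 3.
Integrate at week 3 is achievable: Handover in week 1, Draft in week 4, Scope in week 4, Launch in week 1, Integrate in week 3.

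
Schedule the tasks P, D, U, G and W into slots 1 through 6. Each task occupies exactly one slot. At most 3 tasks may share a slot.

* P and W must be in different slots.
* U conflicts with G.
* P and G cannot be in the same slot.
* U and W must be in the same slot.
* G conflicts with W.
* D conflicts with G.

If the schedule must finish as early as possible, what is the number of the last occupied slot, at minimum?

With at most 3 per slot and 5 tasks, at least 2 slots are needed.
Could 2 slots be enough, i.e. nothing placed later than 2? No: P, U and G must all be in different slots (P/U can't share; P/G can't share; U/G can't share), but only 2 slots are available: 3 tasks can't fit in 2 distinct slots.
So 2 slots is not enough.
3 works (last occupied slot: 3): for example G in 3, U in 2, P in 1, D in 1, W in 2.

3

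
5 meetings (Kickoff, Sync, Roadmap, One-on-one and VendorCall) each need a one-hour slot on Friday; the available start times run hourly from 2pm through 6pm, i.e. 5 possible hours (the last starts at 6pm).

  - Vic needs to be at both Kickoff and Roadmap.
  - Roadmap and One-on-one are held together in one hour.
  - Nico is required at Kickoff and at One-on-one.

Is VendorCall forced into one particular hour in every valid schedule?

No

VendorCall can be 2pm (e.g. One-on-one -> 3pm; VendorCall -> 2pm; Kickoff -> 2pm; Sync -> 2pm; Roadmap -> 3pm) or 3pm (e.g. VendorCall -> 3pm; Roadmap -> 3pm; Sync -> 2pm; Kickoff -> 2pm; One-on-one -> 3pm).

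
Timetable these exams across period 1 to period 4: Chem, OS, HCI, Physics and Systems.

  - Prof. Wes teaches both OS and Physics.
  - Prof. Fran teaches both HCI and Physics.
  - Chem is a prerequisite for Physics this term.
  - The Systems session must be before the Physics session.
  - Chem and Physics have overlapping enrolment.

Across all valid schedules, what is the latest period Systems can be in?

period 3

Downstream work caps Systems at period 3.
Systems at period 3 is achievable: HCI=period 1, Chem=period 1, Physics=period 4, OS=period 1, Systems=period 3.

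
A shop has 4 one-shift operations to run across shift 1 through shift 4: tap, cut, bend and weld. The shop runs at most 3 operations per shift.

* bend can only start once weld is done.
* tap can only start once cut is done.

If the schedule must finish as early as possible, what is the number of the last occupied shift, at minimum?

shift 2

The precedence chain requires at least 2 distinct shifts.
With at most 3 per shift and 4 operations, at least 2 shifts are needed.
2 works (last occupied shift: shift 2): for example bend -> shift 2, weld -> shift 1, tap -> shift 2, cut -> shift 1.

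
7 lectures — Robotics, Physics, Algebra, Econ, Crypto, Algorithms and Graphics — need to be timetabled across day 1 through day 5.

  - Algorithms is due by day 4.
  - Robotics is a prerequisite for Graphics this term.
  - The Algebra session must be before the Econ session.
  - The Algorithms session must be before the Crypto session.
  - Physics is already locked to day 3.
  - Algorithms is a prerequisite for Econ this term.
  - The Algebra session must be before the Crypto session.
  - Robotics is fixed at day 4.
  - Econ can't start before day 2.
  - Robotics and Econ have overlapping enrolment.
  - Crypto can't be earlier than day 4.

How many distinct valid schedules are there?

35

Splitting on Algebra: it can be day 1 (13), day 2 (11), day 3 (7), day 4 (4). Listing each branch's schedules as (Robotics, Physics, Econ, Crypto, Algorithms, Graphics) by day number:
Algebra=day 1: (4,3,2,4,1,5) (4,3,2,5,1,5) (4,3,3,4,1,5) (4,3,3,4,2,5) (4,3,3,5,1,5) (4,3,3,5,2,5) (4,3,5,4,1,5) (4,3,5,4,2,5) (4,3,5,4,3,5) (4,3,5,5,1,5) (4,3,5,5,2,5) (4,3,5,5,3,5) (4,3,5,5,4,5) — 13.
Algebra=day 2: (4,3,3,4,1,5) (4,3,3,4,2,5) (4,3,3,5,1,5) (4,3,3,5,2,5) (4,3,5,4,1,5) (4,3,5,4,2,5) (4,3,5,4,3,5) (4,3,5,5,1,5) (4,3,5,5,2,5) (4,3,5,5,3,5) (4,3,5,5,4,5) — 11.
Algebra=day 3: (4,3,5,4,1,5) (4,3,5,4,2,5) (4,3,5,4,3,5) (4,3,5,5,1,5) (4,3,5,5,2,5) (4,3,5,5,3,5) (4,3,5,5,4,5) — 7.
Algebra=day 4: (4,3,5,5,1,5) (4,3,5,5,2,5) (4,3,5,5,3,5) (4,3,5,5,4,5) — 4.
Summing: 13 + 11 + 7 + 4 = 35.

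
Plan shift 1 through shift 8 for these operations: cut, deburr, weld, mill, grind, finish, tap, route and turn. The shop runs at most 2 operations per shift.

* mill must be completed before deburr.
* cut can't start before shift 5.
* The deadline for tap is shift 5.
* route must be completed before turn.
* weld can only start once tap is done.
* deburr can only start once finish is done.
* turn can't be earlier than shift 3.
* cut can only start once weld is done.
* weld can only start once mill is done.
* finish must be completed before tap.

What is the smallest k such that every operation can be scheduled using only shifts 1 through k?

5 shifts

The precedence chain requires at least 4 distinct shifts.
With at most 2 per shift and 9 operations, at least 5 shifts are needed.
cut can't be placed before shift 5, so the schedule must run through at least shift 5.
5 works (last occupied shift: shift 5): for example finish in shift 1; turn in shift 3; cut in shift 5; grind in shift 4; route in shift 2; deburr in shift 4; weld in shift 3; tap in shift 2; mill in shift 1.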